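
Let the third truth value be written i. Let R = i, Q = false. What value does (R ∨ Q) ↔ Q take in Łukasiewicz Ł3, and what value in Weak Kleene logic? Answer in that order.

i; i

In Łukasiewicz Ł3: R ∨ Q = i ∨ false = i
(R ∨ Q) ↔ Q = i ↔ false = i  [1 − |½−0|]
In Weak Kleene logic: R ∨ Q = i ∨ false = i
(R ∨ Q) ↔ Q = i ↔ false = i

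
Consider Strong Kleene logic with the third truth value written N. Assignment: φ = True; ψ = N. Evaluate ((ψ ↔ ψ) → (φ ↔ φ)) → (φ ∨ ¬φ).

True

ψ ↔ ψ = N ↔ N = N
φ ↔ φ = True ↔ True = True
(ψ ↔ ψ) → (φ ↔ φ) = N → True = True  [¬N ∨ True]
¬φ = ¬True = False
φ ∨ ¬φ = True ∨ False = True
((ψ ↔ ψ) → (φ ↔ φ)) → (φ ∨ ¬φ) = True → True = True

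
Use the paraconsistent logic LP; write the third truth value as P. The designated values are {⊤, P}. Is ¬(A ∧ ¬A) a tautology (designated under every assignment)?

Every assignment of A over {⊤, P, ⊥} gives a value in {⊤, P}.
In particular, with A=P: ¬(A ∧ ¬A) = P.

Yes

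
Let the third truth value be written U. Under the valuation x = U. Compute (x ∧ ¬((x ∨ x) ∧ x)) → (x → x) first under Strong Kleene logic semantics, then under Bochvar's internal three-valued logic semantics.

In Strong Kleene logic: x ∨ x = U ∨ U = U
(x ∨ x) ∧ x = U ∧ U = U
¬((x ∨ x) ∧ x) = ¬U = U
x ∧ ¬((x ∨ x) ∧ x) = U ∧ U = U
x → x = U → U = U  [¬U ∨ U]
(x ∧ ¬((x ∨ x) ∧ x)) → (x → x) = U → U = U
In Bochvar's internal three-valued logic: x ∨ x = U ∨ U = U
(x ∨ x) ∧ x = U ∧ U = U
¬((x ∨ x) ∧ x) = ¬U = U
x ∧ ¬((x ∨ x) ∧ x) = U ∧ U = U
x → x = U → U = U  [any arg is the third value ⇒ result is the third value]
(x ∧ ¬((x ∨ x) ∧ x)) → (x → x) = U → U = U

U; U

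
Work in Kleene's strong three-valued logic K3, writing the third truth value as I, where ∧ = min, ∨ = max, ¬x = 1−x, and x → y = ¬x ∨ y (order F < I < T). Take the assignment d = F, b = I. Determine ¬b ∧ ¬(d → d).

F

¬b = ¬I = I
d → d = F → F = T
¬(d → d) = ¬T = F
¬b ∧ ¬(d → d) = I ∧ F = F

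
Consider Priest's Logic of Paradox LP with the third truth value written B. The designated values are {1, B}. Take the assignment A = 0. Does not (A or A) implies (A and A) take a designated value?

A or A = 0 or 0 = 0
not (A or A) = not 0 = 1
A and A = 0 and 0 = 0
not (A or A) implies (A and A) = 1 implies 0 = 0
0 ∉ {1, B}.

No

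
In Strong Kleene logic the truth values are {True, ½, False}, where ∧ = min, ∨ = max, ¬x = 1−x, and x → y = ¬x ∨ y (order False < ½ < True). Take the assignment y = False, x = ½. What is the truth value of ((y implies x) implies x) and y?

y implies x = False implies ½ = True  [not False or ½]
(y implies x) implies x = True implies ½ = ½
((y implies x) implies x) and y = ½ and False = False

False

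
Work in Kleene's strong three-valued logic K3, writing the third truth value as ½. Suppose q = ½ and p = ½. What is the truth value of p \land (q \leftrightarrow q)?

q \leftrightarrow q = ½ \leftrightarrow ½ = ½
p \land (q \leftrightarrow q) = ½ \land ½ = ½

½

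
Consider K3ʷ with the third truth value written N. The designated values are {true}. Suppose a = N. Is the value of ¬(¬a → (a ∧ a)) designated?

No

¬a = ¬N = N
a ∧ a = N ∧ N = N
¬a → (a ∧ a) = N → N = N
¬(¬a → (a ∧ a)) = ¬N = N
N ∉ {true}.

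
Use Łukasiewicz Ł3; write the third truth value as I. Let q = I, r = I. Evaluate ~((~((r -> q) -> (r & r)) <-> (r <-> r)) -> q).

False

r -> q = I -> I = True
r & r = I & I = I
(r -> q) -> (r & r) = True -> I = I
~((r -> q) -> (r & r)) = ~I = I
r <-> r = I <-> I = True
~((r -> q) -> (r & r)) <-> (r <-> r) = I <-> True = I
(~((r -> q) -> (r & r)) <-> (r <-> r)) -> q = I -> I = True
~((~((r -> q) -> (r & r)) <-> (r <-> r)) -> q) = ~True = False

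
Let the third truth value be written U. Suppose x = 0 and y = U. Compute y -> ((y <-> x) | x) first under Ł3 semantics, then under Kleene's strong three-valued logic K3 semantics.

1; U

In Ł3: y <-> x = U <-> 0 = U
(y <-> x) | x = U | 0 = U
y -> ((y <-> x) | x) = U -> U = 1
In Kleene's strong three-valued logic K3: y <-> x = U <-> 0 = U
(y <-> x) | x = U | 0 = U
y -> ((y <-> x) | x) = U -> U = U  [~U | U]
They differ because Ł3 and Kleene's strong three-valued logic K3 treat U differently under implication.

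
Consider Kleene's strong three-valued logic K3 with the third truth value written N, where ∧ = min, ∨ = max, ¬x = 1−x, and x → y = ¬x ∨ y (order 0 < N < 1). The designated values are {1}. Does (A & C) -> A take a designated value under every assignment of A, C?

No

Countermodel: A=N, C=1 gives N, which is not designated.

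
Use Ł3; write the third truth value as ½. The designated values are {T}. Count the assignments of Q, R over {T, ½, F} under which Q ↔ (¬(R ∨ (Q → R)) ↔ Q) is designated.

3

Designated under: (Q=T, R=F); (Q=½, R=T); (Q=½, R=½).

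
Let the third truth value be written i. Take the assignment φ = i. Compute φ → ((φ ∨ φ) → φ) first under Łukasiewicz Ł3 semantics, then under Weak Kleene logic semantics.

true; i

In Łukasiewicz Ł3: φ ∨ φ = i ∨ i = i
(φ ∨ φ) → φ = i → i = true
φ → ((φ ∨ φ) → φ) = i → true = true
In Weak Kleene logic: φ ∨ φ = i ∨ i = i
(φ ∨ φ) → φ = i → i = i  [any arg is the third value ⇒ result is the third value]
φ → ((φ ∨ φ) → φ) = i → i = i
They differ because Łukasiewicz Ł3 and Weak Kleene logic treat i differently under the binary connectives.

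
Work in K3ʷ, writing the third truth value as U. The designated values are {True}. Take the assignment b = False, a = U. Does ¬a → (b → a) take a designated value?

No

¬a = ¬U = U
b → a = False → U = U  [any arg is the third value ⇒ result is the third value]
¬a → (b → a) = U → U = U
U ∉ {True}.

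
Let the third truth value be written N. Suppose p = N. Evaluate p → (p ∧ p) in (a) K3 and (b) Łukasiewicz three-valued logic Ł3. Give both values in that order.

In K3: p ∧ p = N ∧ N = N
p → (p ∧ p) = N → N = N
In Łukasiewicz three-valued logic Ł3: p ∧ p = N ∧ N = N
p → (p ∧ p) = N → N = true
They differ because K3 and Łukasiewicz three-valued logic Ł3 treat N differently under implication.

N; true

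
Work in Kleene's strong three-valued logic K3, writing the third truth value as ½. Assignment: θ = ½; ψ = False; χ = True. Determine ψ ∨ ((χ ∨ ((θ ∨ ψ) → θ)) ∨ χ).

θ ∨ ψ = ½ ∨ False = ½
(θ ∨ ψ) → θ = ½ → ½ = ½  [¬½ ∨ ½]
χ ∨ ((θ ∨ ψ) → θ) = True ∨ ½ = True
(χ ∨ ((θ ∨ ψ) → θ)) ∨ χ = True ∨ True = True
ψ ∨ ((χ ∨ ((θ ∨ ψ) → θ)) ∨ χ) = False ∨ True = True

True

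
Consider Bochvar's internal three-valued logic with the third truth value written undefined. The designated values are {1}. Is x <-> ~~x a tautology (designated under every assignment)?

No

Countermodel: x=undefined gives undefined, which is not designated.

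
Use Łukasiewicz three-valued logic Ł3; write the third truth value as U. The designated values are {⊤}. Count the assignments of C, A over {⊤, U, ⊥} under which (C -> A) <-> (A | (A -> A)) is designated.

6

Of the 9 assignments, 6 give a value in {⊤}.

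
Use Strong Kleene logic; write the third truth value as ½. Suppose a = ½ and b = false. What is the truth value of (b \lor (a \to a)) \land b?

false

a \to a = ½ \to ½ = ½  [\lnot ½ \lor ½]
b \lor (a \to a) = false \lor ½ = ½
(b \lor (a \to a)) \land b = ½ \land false = false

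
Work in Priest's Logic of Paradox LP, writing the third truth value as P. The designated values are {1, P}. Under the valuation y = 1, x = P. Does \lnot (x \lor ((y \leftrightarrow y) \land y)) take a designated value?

y \leftrightarrow y = 1 \leftrightarrow 1 = 1
(y \leftrightarrow y) \land y = 1 \land 1 = 1
x \lor ((y \leftrightarrow y) \land y) = P \lor 1 = 1
\lnot (x \lor ((y \leftrightarrow y) \land y)) = \lnot 1 = 0
0 ∉ {1, P}.

No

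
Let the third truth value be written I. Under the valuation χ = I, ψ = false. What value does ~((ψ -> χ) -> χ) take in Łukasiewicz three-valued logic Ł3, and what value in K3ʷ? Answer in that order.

In Łukasiewicz three-valued logic Ł3: ψ -> χ = false -> I = true  [min(1, 1−0+½)]
(ψ -> χ) -> χ = true -> I = I
~((ψ -> χ) -> χ) = ~I = I
In K3ʷ: ψ -> χ = false -> I = I
(ψ -> χ) -> χ = I -> I = I
~((ψ -> χ) -> χ) = ~I = I

I; I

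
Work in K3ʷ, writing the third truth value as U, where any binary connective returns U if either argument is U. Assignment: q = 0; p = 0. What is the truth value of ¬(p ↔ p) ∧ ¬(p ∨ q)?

p ↔ p = 0 ↔ 0 = 1
¬(p ↔ p) = ¬1 = 0
p ∨ q = 0 ∨ 0 = 0
¬(p ∨ q) = ¬0 = 1
¬(p ↔ p) ∧ ¬(p ∨ q) = 0 ∧ 1 = 0

0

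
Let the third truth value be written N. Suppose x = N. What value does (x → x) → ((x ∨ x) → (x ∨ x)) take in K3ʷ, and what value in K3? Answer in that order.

In K3ʷ: x → x = N → N = N  [any arg is the third value ⇒ result is the third value]
x ∨ x = N ∨ N = N
x ∨ x = N ∨ N = N
(x ∨ x) → (x ∨ x) = N → N = N
(x → x) → ((x ∨ x) → (x ∨ x)) = N → N = N
In K3: x → x = N → N = N  [¬N ∨ N]
x ∨ x = N ∨ N = N
x ∨ x = N ∨ N = N
(x ∨ x) → (x ∨ x) = N → N = N
(x → x) → ((x ∨ x) → (x ∨ x)) = N → N = N

N; N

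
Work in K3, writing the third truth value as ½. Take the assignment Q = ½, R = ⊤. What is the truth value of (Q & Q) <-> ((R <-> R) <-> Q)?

Q & Q = ½ & ½ = ½
R <-> R = ⊤ <-> ⊤ = ⊤
(R <-> R) <-> Q = ⊤ <-> ½ = ½
(Q & Q) <-> ((R <-> R) <-> Q) = ½ <-> ½ = ½

½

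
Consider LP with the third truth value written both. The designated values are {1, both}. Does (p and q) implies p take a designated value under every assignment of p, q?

Every assignment of p, q over {1, both, 0} gives a value in {1, both}.
In particular, with p=both, q=both: (p and q) implies p = both.

Yes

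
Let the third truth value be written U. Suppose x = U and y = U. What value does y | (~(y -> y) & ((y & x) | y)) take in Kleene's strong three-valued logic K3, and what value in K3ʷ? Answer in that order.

U; U

In Kleene's strong three-valued logic K3: y -> y = U -> U = U  [~U | U]
~(y -> y) = ~U = U
y & x = U & U = U
(y & x) | y = U | U = U
~(y -> y) & ((y & x) | y) = U & U = U
y | (~(y -> y) & ((y & x) | y)) = U | U = U
In K3ʷ: y -> y = U -> U = U  [any arg is the third value ⇒ result is the third value]
~(y -> y) = ~U = U
y & x = U & U = U
(y & x) | y = U | U = U
~(y -> y) & ((y & x) | y) = U & U = U
y | (~(y -> y) & ((y & x) | y)) = U | U = U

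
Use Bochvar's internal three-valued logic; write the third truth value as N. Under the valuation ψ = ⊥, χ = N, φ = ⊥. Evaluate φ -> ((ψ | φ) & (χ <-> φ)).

ψ | φ = ⊥ | ⊥ = ⊥
χ <-> φ = N <-> ⊥ = N
(ψ | φ) & (χ <-> φ) = ⊥ & N = N
φ -> ((ψ | φ) & (χ <-> φ)) = ⊥ -> N = N

N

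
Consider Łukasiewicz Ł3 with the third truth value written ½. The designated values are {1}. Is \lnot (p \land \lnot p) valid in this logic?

Countermodel: p=½ gives ½, which is not designated.

No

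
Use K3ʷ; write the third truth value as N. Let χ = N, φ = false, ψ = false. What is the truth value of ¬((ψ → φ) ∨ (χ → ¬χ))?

N

ψ → φ = false → false = true
¬χ = ¬N = N
χ → ¬χ = N → N = N  [any arg is the third value ⇒ result is the third value]
(ψ → φ) ∨ (χ → ¬χ) = true ∨ N = N
¬((ψ → φ) ∨ (χ → ¬χ)) = ¬N = N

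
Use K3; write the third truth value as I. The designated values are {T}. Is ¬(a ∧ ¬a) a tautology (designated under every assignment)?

No

Countermodel: a=I gives I, which is not designated.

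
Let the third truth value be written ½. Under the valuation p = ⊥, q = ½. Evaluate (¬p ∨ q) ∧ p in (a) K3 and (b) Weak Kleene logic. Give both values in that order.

In K3: ¬p = ¬⊥ = ⊤
¬p ∨ q = ⊤ ∨ ½ = ⊤
(¬p ∨ q) ∧ p = ⊤ ∧ ⊥ = ⊥
In Weak Kleene logic: ¬p = ¬⊥ = ⊤
¬p ∨ q = ⊤ ∨ ½ = ½
(¬p ∨ q) ∧ p = ½ ∧ ⊥ = ½
They differ because K3 and Weak Kleene logic treat ½ differently under the binary connectives.

⊥; ½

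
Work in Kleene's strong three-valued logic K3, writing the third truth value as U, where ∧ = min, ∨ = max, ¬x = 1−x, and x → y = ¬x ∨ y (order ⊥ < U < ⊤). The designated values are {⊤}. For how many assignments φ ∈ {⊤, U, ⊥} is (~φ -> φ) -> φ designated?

2

φ=⊤: ⊤ ✓
φ=U: U ·
φ=⊥: ⊤ ✓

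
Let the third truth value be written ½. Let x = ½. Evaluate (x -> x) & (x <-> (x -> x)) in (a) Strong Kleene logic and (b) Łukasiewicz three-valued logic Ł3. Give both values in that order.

½; ½

In Strong Kleene logic: x -> x = ½ -> ½ = ½
x -> x = ½ -> ½ = ½
x <-> (x -> x) = ½ <-> ½ = ½
(x -> x) & (x <-> (x -> x)) = ½ & ½ = ½
In Łukasiewicz three-valued logic Ł3: x -> x = ½ -> ½ = True  [min(1, 1−½+½)]
x -> x = ½ -> ½ = True
x <-> (x -> x) = ½ <-> True = ½
(x -> x) & (x <-> (x -> x)) = True & ½ = ½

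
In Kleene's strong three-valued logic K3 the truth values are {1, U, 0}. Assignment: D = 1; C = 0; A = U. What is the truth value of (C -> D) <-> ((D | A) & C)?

0

C -> D = 0 -> 1 = 1
D | A = 1 | U = 1
(D | A) & C = 1 & 0 = 0
(C -> D) <-> ((D | A) & C) = 1 <-> 0 = 0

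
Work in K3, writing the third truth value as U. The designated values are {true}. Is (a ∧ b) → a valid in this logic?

Countermodel: a=U, b=true gives U, which is not designated.

No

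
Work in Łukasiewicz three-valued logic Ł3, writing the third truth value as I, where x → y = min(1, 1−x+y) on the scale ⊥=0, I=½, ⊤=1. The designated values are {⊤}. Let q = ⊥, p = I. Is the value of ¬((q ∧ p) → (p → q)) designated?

q ∧ p = ⊥ ∧ I = ⊥
p → q = I → ⊥ = I  [min(1, 1−½+0)]
(q ∧ p) → (p → q) = ⊥ → I = ⊤
¬((q ∧ p) → (p → q)) = ¬⊤ = ⊥
⊥ ∉ {⊤}.

No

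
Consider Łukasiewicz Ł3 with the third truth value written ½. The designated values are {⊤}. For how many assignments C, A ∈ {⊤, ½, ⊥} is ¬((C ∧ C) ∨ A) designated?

1

Designated under: (C=⊥, A=⊥).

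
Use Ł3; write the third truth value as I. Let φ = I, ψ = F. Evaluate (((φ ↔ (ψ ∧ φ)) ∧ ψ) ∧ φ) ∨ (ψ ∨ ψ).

F

ψ ∧ φ = F ∧ I = F
φ ↔ (ψ ∧ φ) = I ↔ F = I  [1 − |½−0|]
(φ ↔ (ψ ∧ φ)) ∧ ψ = I ∧ F = F
((φ ↔ (ψ ∧ φ)) ∧ ψ) ∧ φ = F ∧ I = F
ψ ∨ ψ = F ∨ F = F
(((φ ↔ (ψ ∧ φ)) ∧ ψ) ∧ φ) ∨ (ψ ∨ ψ) = F ∨ F = F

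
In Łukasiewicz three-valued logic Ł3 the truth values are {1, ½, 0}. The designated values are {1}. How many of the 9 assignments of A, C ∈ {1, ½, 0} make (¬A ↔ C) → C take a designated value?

Of the 9 assignments, 6 give a value in {1}.

6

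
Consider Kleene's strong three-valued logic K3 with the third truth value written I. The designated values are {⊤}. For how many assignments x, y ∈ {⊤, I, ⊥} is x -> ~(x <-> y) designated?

Designated under: (x=⊤, y=⊥); (x=⊥, y=⊤); (x=⊥, y=I); (x=⊥, y=⊥).

4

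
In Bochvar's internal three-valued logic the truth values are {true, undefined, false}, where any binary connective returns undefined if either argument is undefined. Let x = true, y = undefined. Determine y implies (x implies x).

x implies x = true implies true = true
y implies (x implies x) = undefined implies true = undefined  [any arg is the third value ⇒ result is the third value]

undefined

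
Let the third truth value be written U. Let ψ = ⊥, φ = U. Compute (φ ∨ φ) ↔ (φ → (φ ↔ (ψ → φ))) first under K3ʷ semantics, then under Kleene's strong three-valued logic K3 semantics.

In K3ʷ: φ ∨ φ = U ∨ U = U
ψ → φ = ⊥ → U = U
φ ↔ (ψ → φ) = U ↔ U = U
φ → (φ ↔ (ψ → φ)) = U → U = U
(φ ∨ φ) ↔ (φ → (φ ↔ (ψ → φ))) = U ↔ U = U
In Kleene's strong three-valued logic K3: φ ∨ φ = U ∨ U = U
ψ → φ = ⊥ → U = ⊤
φ ↔ (ψ → φ) = U ↔ ⊤ = U
φ → (φ ↔ (ψ → φ)) = U → U = U
(φ ∨ φ) ↔ (φ → (φ ↔ (ψ → φ))) = U ↔ U = U

U; U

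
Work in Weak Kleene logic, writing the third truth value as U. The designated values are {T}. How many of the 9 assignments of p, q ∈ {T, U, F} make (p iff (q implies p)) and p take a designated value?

Designated under: (p=T, q=T); (p=T, q=F).

2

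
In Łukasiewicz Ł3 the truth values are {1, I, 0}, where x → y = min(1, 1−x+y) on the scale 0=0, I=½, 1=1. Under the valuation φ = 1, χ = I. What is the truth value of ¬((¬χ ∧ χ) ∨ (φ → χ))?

¬χ = ¬I = I
¬χ ∧ χ = I ∧ I = I
φ → χ = 1 → I = I  [min(1, 1−1+½)]
(¬χ ∧ χ) ∨ (φ → χ) = I ∨ I = I
¬((¬χ ∧ χ) ∨ (φ → χ)) = ¬I = I

I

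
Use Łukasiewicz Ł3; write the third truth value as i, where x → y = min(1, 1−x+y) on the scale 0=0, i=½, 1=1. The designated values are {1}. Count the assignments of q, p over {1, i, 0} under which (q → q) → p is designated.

Designated under: (q=1, p=1); (q=i, p=1); (q=0, p=1).

3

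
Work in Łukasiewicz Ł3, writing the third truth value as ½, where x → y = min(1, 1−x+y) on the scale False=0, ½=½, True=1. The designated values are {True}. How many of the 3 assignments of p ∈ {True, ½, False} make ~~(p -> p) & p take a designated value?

p=True: True ✓
p=½: ½ ·
p=False: False ·

1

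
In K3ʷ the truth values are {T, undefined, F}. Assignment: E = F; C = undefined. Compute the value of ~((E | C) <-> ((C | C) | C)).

E | C = F | undefined = undefined
C | C = undefined | undefined = undefined
(C | C) | C = undefined | undefined = undefined
(E | C) <-> ((C | C) | C) = undefined <-> undefined = undefined
~((E | C) <-> ((C | C) | C)) = ~undefined = undefined

undefined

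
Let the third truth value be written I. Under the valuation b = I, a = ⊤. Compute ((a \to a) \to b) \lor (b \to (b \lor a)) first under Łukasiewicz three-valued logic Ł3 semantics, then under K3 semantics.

In Łukasiewicz three-valued logic Ł3: a \to a = ⊤ \to ⊤ = ⊤
(a \to a) \to b = ⊤ \to I = I
b \lor a = I \lor ⊤ = ⊤
b \to (b \lor a) = I \to ⊤ = ⊤
((a \to a) \to b) \lor (b \to (b \lor a)) = I \lor ⊤ = ⊤
In K3: a \to a = ⊤ \to ⊤ = ⊤
(a \to a) \to b = ⊤ \to I = I  [\lnot ⊤ \lor I]
b \lor a = I \lor ⊤ = ⊤
b \to (b \lor a) = I \to ⊤ = ⊤
((a \to a) \to b) \lor (b \to (b \lor a)) = I \lor ⊤ = ⊤

⊤; ⊤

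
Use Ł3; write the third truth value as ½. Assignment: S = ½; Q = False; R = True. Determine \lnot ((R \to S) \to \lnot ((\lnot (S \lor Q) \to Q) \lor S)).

False

R \to S = True \to ½ = ½  [min(1, 1−1+½)]
S \lor Q = ½ \lor False = ½
\lnot (S \lor Q) = \lnot ½ = ½
\lnot (S \lor Q) \to Q = ½ \to False = ½
(\lnot (S \lor Q) \to Q) \lor S = ½ \lor ½ = ½
\lnot ((\lnot (S \lor Q) \to Q) \lor S) = \lnot ½ = ½
(R \to S) \to \lnot ((\lnot (S \lor Q) \to Q) \lor S) = ½ \to ½ = True
\lnot ((R \to S) \to \lnot ((\lnot (S \lor Q) \to Q) \lor S)) = \lnot True = False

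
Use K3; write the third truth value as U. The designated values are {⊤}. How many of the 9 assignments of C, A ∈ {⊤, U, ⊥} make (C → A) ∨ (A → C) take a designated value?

Of the 9 assignments, 8 give a value in {⊤}.

8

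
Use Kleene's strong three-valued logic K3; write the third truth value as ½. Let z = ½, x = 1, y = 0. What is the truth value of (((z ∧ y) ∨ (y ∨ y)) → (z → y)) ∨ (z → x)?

z ∧ y = ½ ∧ 0 = 0
y ∨ y = 0 ∨ 0 = 0
(z ∧ y) ∨ (y ∨ y) = 0 ∨ 0 = 0
z → y = ½ → 0 = ½  [¬½ ∨ 0]
((z ∧ y) ∨ (y ∨ y)) → (z → y) = 0 → ½ = 1
z → x = ½ → 1 = 1
(((z ∧ y) ∨ (y ∨ y)) → (z → y)) ∨ (z → x) = 1 ∨ 1 = 1

1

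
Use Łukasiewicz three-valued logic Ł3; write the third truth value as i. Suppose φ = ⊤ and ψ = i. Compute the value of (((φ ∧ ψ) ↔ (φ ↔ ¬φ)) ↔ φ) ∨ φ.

φ ∧ ψ = ⊤ ∧ i = i
¬φ = ¬⊤ = ⊥
φ ↔ ¬φ = ⊤ ↔ ⊥ = ⊥
(φ ∧ ψ) ↔ (φ ↔ ¬φ) = i ↔ ⊥ = i
((φ ∧ ψ) ↔ (φ ↔ ¬φ)) ↔ φ = i ↔ ⊤ = i
(((φ ∧ ψ) ↔ (φ ↔ ¬φ)) ↔ φ) ∨ φ = i ∨ ⊤ = ⊤

⊤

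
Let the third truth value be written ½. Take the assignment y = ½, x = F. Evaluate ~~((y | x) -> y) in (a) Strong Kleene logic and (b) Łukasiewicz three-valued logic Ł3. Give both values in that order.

In Strong Kleene logic: y | x = ½ | F = ½
(y | x) -> y = ½ -> ½ = ½  [~½ | ½]
~((y | x) -> y) = ~½ = ½
~~((y | x) -> y) = ~½ = ½
In Łukasiewicz three-valued logic Ł3: y | x = ½ | F = ½
(y | x) -> y = ½ -> ½ = T  [min(1, 1−½+½)]
~((y | x) -> y) = ~T = F
~~((y | x) -> y) = ~F = T
They differ because Strong Kleene logic and Łukasiewicz three-valued logic Ł3 treat ½ differently under implication.

½; T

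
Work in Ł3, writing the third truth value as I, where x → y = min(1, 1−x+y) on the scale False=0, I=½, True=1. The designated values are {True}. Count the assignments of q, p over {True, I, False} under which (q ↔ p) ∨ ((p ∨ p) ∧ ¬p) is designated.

3

Designated under: (q=True, p=True); (q=I, p=I); (q=False, p=False).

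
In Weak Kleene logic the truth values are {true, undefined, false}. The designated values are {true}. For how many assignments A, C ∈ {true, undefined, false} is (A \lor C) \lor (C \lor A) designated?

Designated under: (A=true, C=true); (A=true, C=false); (A=false, C=true).

3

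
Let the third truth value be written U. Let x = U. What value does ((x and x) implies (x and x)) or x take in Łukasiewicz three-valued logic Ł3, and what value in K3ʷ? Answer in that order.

true; U

In Łukasiewicz three-valued logic Ł3: x and x = U and U = U
x and x = U and U = U
(x and x) implies (x and x) = U implies U = true  [min(1, 1−½+½)]
((x and x) implies (x and x)) or x = true or U = true
In K3ʷ: x and x = U and U = U
x and x = U and U = U
(x and x) implies (x and x) = U implies U = U  [any arg is the third value ⇒ result is the third value]
((x and x) implies (x and x)) or x = U or U = U
They differ because Łukasiewicz three-valued logic Ł3 and K3ʷ treat U differently under the binary connectives.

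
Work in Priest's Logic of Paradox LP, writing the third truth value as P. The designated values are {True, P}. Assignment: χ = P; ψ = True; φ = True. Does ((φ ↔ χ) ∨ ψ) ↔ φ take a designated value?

φ ↔ χ = True ↔ P = P
(φ ↔ χ) ∨ ψ = P ∨ True = True
((φ ↔ χ) ∨ ψ) ↔ φ = True ↔ True = True
True ∈ {True, P}.

Yes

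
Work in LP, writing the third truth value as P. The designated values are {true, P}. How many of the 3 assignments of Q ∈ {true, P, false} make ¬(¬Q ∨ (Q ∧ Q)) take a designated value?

Q=true: false ·
Q=P: P ✓
Q=false: false ·

1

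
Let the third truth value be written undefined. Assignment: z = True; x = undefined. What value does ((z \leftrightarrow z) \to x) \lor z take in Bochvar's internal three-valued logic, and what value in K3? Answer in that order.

In Bochvar's internal three-valued logic: z \leftrightarrow z = True \leftrightarrow True = True
(z \leftrightarrow z) \to x = True \to undefined = undefined  [any arg is the third value ⇒ result is the third value]
((z \leftrightarrow z) \to x) \lor z = undefined \lor True = undefined
In K3: z \leftrightarrow z = True \leftrightarrow True = True
(z \leftrightarrow z) \to x = True \to undefined = undefined  [\lnot True \lor undefined]
((z \leftrightarrow z) \to x) \lor z = undefined \lor True = True
They differ because Bochvar's internal three-valued logic and K3 treat undefined differently under the binary connectives.

undefined; True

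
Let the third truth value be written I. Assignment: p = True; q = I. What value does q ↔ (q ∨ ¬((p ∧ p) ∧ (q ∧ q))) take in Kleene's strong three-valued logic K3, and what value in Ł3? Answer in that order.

I; True

In Kleene's strong three-valued logic K3: p ∧ p = True ∧ True = True
q ∧ q = I ∧ I = I
(p ∧ p) ∧ (q ∧ q) = True ∧ I = I
¬((p ∧ p) ∧ (q ∧ q)) = ¬I = I
q ∨ ¬((p ∧ p) ∧ (q ∧ q)) = I ∨ I = I
q ↔ (q ∨ ¬((p ∧ p) ∧ (q ∧ q))) = I ↔ I = I
In Ł3: p ∧ p = True ∧ True = True
q ∧ q = I ∧ I = I
(p ∧ p) ∧ (q ∧ q) = True ∧ I = I
¬((p ∧ p) ∧ (q ∧ q)) = ¬I = I
q ∨ ¬((p ∧ p) ∧ (q ∧ q)) = I ∨ I = I
q ↔ (q ∨ ¬((p ∧ p) ∧ (q ∧ q))) = I ↔ I = True  [1 − |½−½|]
They differ because Kleene's strong three-valued logic K3 and Ł3 treat I differently under implication.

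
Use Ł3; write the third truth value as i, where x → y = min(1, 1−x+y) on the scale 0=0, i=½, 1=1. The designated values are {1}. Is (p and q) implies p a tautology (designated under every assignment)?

Yes

Every assignment of p, q over {1, i, 0} gives a value in {1}.
In particular, with p=i, q=i: (p and q) implies p = 1.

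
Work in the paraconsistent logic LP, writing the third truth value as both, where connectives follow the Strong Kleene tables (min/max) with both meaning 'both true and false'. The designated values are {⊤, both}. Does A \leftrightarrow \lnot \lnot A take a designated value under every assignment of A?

Every assignment of A over {⊤, both, ⊥} gives a value in {⊤, both}.
In particular, with A=both: A \leftrightarrow \lnot \lnot A = both.

Yes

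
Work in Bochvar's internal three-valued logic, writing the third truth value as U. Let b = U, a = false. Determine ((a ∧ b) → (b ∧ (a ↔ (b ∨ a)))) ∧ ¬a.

a ∧ b = false ∧ U = U
b ∨ a = U ∨ false = U
a ↔ (b ∨ a) = false ↔ U = U
b ∧ (a ↔ (b ∨ a)) = U ∧ U = U
(a ∧ b) → (b ∧ (a ↔ (b ∨ a))) = U → U = U
¬a = ¬false = true
((a ∧ b) → (b ∧ (a ↔ (b ∨ a)))) ∧ ¬a = U ∧ true = U

U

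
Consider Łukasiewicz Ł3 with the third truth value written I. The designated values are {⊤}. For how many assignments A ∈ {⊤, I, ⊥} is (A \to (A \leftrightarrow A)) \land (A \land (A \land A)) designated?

A=⊤: ⊤ ✓
A=I: I ·
A=⊥: ⊥ ·

1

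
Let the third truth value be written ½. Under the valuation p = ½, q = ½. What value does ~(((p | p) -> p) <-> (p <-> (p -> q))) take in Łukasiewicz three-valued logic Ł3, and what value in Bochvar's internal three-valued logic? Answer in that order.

½; ½

In Łukasiewicz three-valued logic Ł3: p | p = ½ | ½ = ½
(p | p) -> p = ½ -> ½ = True
p -> q = ½ -> ½ = True
p <-> (p -> q) = ½ <-> True = ½
((p | p) -> p) <-> (p <-> (p -> q)) = True <-> ½ = ½
~(((p | p) -> p) <-> (p <-> (p -> q))) = ~½ = ½
In Bochvar's internal three-valued logic: p | p = ½ | ½ = ½
(p | p) -> p = ½ -> ½ = ½  [any arg is the third value ⇒ result is the third value]
p -> q = ½ -> ½ = ½
p <-> (p -> q) = ½ <-> ½ = ½
((p | p) -> p) <-> (p <-> (p -> q)) = ½ <-> ½ = ½
~(((p | p) -> p) <-> (p <-> (p -> q))) = ~½ = ½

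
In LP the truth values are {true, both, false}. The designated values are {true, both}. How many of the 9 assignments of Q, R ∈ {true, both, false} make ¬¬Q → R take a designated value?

8

Of the 9 assignments, 8 give a value in {true, both}.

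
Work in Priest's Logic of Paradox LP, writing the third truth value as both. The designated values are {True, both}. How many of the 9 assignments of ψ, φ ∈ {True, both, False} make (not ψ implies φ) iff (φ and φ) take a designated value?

Of the 9 assignments, 8 give a value in {True, both}.

8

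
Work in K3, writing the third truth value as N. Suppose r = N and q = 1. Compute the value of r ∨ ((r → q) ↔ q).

1

r → q = N → 1 = 1
(r → q) ↔ q = 1 ↔ 1 = 1
r ∨ ((r → q) ↔ q) = N ∨ 1 = 1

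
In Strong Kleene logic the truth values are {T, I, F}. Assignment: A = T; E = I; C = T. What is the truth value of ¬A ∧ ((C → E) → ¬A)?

¬A = ¬T = F
C → E = T → I = I  [¬T ∨ I]
¬A = ¬T = F
(C → E) → ¬A = I → F = I
¬A ∧ ((C → E) → ¬A) = F ∧ I = F

F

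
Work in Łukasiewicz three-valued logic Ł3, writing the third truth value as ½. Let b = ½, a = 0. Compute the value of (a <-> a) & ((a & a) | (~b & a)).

0

a <-> a = 0 <-> 0 = 1
a & a = 0 & 0 = 0
~b = ~½ = ½
~b & a = ½ & 0 = 0
(a & a) | (~b & a) = 0 | 0 = 0
(a <-> a) & ((a & a) | (~b & a)) = 1 & 0 = 0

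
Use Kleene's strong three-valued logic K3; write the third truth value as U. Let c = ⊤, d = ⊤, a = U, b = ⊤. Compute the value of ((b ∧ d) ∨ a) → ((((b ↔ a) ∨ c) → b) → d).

⊤

b ∧ d = ⊤ ∧ ⊤ = ⊤
(b ∧ d) ∨ a = ⊤ ∨ U = ⊤
b ↔ a = ⊤ ↔ U = U
(b ↔ a) ∨ c = U ∨ ⊤ = ⊤
((b ↔ a) ∨ c) → b = ⊤ → ⊤ = ⊤
(((b ↔ a) ∨ c) → b) → d = ⊤ → ⊤ = ⊤
((b ∧ d) ∨ a) → ((((b ↔ a) ∨ c) → b) → d) = ⊤ → ⊤ = ⊤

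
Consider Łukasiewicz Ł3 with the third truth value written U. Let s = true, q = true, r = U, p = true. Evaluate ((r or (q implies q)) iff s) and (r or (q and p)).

q implies q = true implies true = true
r or (q implies q) = U or true = true
(r or (q implies q)) iff s = true iff true = true
q and p = true and true = true
r or (q and p) = U or true = true
((r or (q implies q)) iff s) and (r or (q and p)) = true and true = true

true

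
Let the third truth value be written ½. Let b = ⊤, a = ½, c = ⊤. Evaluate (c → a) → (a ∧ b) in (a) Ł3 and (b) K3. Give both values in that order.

⊤; ½

In Ł3: c → a = ⊤ → ½ = ½  [min(1, 1−1+½)]
a ∧ b = ½ ∧ ⊤ = ½
(c → a) → (a ∧ b) = ½ → ½ = ⊤
In K3: c → a = ⊤ → ½ = ½  [¬⊤ ∨ ½]
a ∧ b = ½ ∧ ⊤ = ½
(c → a) → (a ∧ b) = ½ → ½ = ½
They differ because Ł3 and K3 treat ½ differently under implication.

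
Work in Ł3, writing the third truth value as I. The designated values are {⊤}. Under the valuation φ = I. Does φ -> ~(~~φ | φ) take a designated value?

~φ = ~I = I
~~φ = ~I = I
~~φ | φ = I | I = I
~(~~φ | φ) = ~I = I
φ -> ~(~~φ | φ) = I -> I = ⊤  [min(1, 1−½+½)]
⊤ ∈ {⊤}.

Yes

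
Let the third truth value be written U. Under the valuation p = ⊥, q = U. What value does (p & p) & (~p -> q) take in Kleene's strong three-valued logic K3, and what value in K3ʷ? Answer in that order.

⊥; U

In Kleene's strong three-valued logic K3: p & p = ⊥ & ⊥ = ⊥
~p = ~⊥ = ⊤
~p -> q = ⊤ -> U = U  [~⊤ | U]
(p & p) & (~p -> q) = ⊥ & U = ⊥
In K3ʷ: p & p = ⊥ & ⊥ = ⊥
~p = ~⊥ = ⊤
~p -> q = ⊤ -> U = U  [any arg is the third value ⇒ result is the third value]
(p & p) & (~p -> q) = ⊥ & U = U
They differ because Kleene's strong three-valued logic K3 and K3ʷ treat U differently under the binary connectives.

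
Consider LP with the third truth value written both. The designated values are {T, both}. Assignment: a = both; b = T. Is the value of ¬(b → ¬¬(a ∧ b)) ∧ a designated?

Yes

a ∧ b = both ∧ T = both
¬(a ∧ b) = ¬both = both
¬¬(a ∧ b) = ¬both = both
b → ¬¬(a ∧ b) = T → both = both
¬(b → ¬¬(a ∧ b)) = ¬both = both
¬(b → ¬¬(a ∧ b)) ∧ a = both ∧ both = both
both ∈ {T, both}.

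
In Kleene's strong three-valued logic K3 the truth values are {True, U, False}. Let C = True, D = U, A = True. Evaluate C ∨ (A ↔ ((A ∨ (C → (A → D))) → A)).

A → D = True → U = U  [¬True ∨ U]
C → (A → D) = True → U = U
A ∨ (C → (A → D)) = True ∨ U = True
(A ∨ (C → (A → D))) → A = True → True = True
A ↔ ((A ∨ (C → (A → D))) → A) = True ↔ True = True
C ∨ (A ↔ ((A ∨ (C → (A → D))) → A)) = True ∨ True = True

True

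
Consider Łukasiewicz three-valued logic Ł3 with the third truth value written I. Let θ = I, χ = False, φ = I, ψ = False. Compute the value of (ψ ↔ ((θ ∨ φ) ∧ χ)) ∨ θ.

True

θ ∨ φ = I ∨ I = I
(θ ∨ φ) ∧ χ = I ∧ False = False
ψ ↔ ((θ ∨ φ) ∧ χ) = False ↔ False = True
(ψ ↔ ((θ ∨ φ) ∧ χ)) ∨ θ = True ∨ I = True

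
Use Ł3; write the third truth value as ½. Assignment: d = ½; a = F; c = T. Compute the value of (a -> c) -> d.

a -> c = F -> T = T
(a -> c) -> d = T -> ½ = ½

½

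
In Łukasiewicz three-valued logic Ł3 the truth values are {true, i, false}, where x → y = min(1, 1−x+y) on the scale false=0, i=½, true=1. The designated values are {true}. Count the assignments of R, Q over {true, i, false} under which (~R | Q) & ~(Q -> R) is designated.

1

Designated under: (R=false, Q=true).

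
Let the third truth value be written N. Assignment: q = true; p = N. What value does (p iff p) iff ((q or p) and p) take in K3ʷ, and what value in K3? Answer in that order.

N; N

In K3ʷ: p iff p = N iff N = N
q or p = true or N = N
(q or p) and p = N and N = N
(p iff p) iff ((q or p) and p) = N iff N = N
In K3: p iff p = N iff N = N
q or p = true or N = true
(q or p) and p = true and N = N
(p iff p) iff ((q or p) and p) = N iff N = N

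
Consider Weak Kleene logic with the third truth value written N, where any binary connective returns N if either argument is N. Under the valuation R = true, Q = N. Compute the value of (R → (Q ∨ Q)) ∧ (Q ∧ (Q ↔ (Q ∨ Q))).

Q ∨ Q = N ∨ N = N
R → (Q ∨ Q) = true → N = N  [any arg is the third value ⇒ result is the third value]
Q ∨ Q = N ∨ N = N
Q ↔ (Q ∨ Q) = N ↔ N = N
Q ∧ (Q ↔ (Q ∨ Q)) = N ∧ N = N
(R → (Q ∨ Q)) ∧ (Q ∧ (Q ↔ (Q ∨ Q))) = N ∧ N = N

N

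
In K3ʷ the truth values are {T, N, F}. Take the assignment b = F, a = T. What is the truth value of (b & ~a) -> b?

~a = ~T = F
b & ~a = F & F = F
(b & ~a) -> b = F -> F = T

T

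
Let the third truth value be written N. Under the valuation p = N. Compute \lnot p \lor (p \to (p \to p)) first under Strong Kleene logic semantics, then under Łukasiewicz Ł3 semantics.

N; ⊤

In Strong Kleene logic: \lnot p = \lnot N = N
p \to p = N \to N = N
p \to (p \to p) = N \to N = N
\lnot p \lor (p \to (p \to p)) = N \lor N = N
In Łukasiewicz Ł3: \lnot p = \lnot N = N
p \to p = N \to N = ⊤  [min(1, 1−½+½)]
p \to (p \to p) = N \to ⊤ = ⊤
\lnot p \lor (p \to (p \to p)) = N \lor ⊤ = ⊤
They differ because Strong Kleene logic and Łukasiewicz Ł3 treat N differently under implication.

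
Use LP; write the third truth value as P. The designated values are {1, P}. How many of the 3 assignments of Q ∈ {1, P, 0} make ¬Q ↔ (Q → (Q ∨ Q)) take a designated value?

2

Q=1: 0 ·
Q=P: P ✓
Q=0: 1 ✓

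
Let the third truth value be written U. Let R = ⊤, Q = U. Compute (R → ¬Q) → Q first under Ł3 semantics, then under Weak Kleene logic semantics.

In Ł3: ¬Q = ¬U = U
R → ¬Q = ⊤ → U = U
(R → ¬Q) → Q = U → U = ⊤
In Weak Kleene logic: ¬Q = ¬U = U
R → ¬Q = ⊤ → U = U  [any arg is the third value ⇒ result is the third value]
(R → ¬Q) → Q = U → U = U
They differ because Ł3 and Weak Kleene logic treat U differently under the binary connectives.

⊤; U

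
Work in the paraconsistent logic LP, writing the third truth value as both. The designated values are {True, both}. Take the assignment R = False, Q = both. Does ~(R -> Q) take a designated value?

No

R -> Q = False -> both = True  [~False | both]
~(R -> Q) = ~True = False
False ∉ {True, both}.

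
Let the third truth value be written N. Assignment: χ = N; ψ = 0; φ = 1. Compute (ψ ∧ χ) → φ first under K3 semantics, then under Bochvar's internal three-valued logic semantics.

1; N

In K3: ψ ∧ χ = 0 ∧ N = 0
(ψ ∧ χ) → φ = 0 → 1 = 1
In Bochvar's internal three-valued logic: ψ ∧ χ = 0 ∧ N = N
(ψ ∧ χ) → φ = N → 1 = N  [any arg is the third value ⇒ result is the third value]
They differ because K3 and Bochvar's internal three-valued logic treat N differently under the binary connectives.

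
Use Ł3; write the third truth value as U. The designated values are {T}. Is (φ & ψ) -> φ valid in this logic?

Yes

Every assignment of φ, ψ over {T, U, F} gives a value in {T}.
In particular, with φ=U, ψ=U: (φ & ψ) -> φ = T.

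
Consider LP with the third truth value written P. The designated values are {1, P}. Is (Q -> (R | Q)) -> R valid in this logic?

Countermodel: Q=1, R=0 gives 0, which is not designated.

No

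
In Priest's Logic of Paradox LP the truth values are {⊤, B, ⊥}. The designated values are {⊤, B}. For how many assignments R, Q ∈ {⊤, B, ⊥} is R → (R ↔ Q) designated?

Of the 9 assignments, 8 give a value in {⊤, B}.

8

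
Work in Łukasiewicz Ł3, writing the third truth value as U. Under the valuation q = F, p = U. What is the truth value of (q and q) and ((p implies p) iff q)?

F

q and q = F and F = F
p implies p = U implies U = T  [min(1, 1−½+½)]
(p implies p) iff q = T iff F = F
(q and q) and ((p implies p) iff q) = F and F = F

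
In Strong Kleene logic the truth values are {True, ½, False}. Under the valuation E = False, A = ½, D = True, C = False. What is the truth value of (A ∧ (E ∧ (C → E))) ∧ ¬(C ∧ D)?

False

C → E = False → False = True
E ∧ (C → E) = False ∧ True = False
A ∧ (E ∧ (C → E)) = ½ ∧ False = False
C ∧ D = False ∧ True = False
¬(C ∧ D) = ¬False = True
(A ∧ (E ∧ (C → E))) ∧ ¬(C ∧ D) = False ∧ True = False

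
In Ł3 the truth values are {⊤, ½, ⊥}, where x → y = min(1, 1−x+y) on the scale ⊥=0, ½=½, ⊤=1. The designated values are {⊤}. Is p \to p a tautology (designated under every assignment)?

Yes

Every assignment of p over {⊤, ½, ⊥} gives a value in {⊤}.
In particular, with p=½: p \to p = ⊤.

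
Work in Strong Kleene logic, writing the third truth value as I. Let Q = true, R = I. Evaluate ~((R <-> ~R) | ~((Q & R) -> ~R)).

I

~R = ~I = I
R <-> ~R = I <-> I = I
Q & R = true & I = I
~R = ~I = I
(Q & R) -> ~R = I -> I = I
~((Q & R) -> ~R) = ~I = I
(R <-> ~R) | ~((Q & R) -> ~R) = I | I = I
~((R <-> ~R) | ~((Q & R) -> ~R)) = ~I = I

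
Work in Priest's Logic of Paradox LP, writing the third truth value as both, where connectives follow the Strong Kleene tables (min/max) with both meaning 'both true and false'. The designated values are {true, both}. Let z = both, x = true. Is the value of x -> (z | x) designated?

z | x = both | true = true
x -> (z | x) = true -> true = true
true ∈ {true, both}.

Yes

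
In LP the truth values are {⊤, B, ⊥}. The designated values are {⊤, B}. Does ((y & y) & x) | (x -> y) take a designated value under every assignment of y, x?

Countermodel: y=⊥, x=⊤ gives ⊥, which is not designated.

No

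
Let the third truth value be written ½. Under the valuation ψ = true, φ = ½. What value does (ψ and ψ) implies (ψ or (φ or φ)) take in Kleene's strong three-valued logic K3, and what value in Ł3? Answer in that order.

In Kleene's strong three-valued logic K3: ψ and ψ = true and true = true
φ or φ = ½ or ½ = ½
ψ or (φ or φ) = true or ½ = true
(ψ and ψ) implies (ψ or (φ or φ)) = true implies true = true
In Ł3: ψ and ψ = true and true = true
φ or φ = ½ or ½ = ½
ψ or (φ or φ) = true or ½ = true
(ψ and ψ) implies (ψ or (φ or φ)) = true implies true = true

true; true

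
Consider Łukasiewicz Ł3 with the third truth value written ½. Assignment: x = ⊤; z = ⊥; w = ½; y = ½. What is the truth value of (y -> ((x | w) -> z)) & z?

⊥

x | w = ⊤ | ½ = ⊤
(x | w) -> z = ⊤ -> ⊥ = ⊥
y -> ((x | w) -> z) = ½ -> ⊥ = ½  [min(1, 1−½+0)]
(y -> ((x | w) -> z)) & z = ½ & ⊥ = ⊥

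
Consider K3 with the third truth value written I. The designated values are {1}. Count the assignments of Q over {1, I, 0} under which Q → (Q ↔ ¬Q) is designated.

1

Q=1: 0 ·
Q=I: I ·
Q=0: 1 ✓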